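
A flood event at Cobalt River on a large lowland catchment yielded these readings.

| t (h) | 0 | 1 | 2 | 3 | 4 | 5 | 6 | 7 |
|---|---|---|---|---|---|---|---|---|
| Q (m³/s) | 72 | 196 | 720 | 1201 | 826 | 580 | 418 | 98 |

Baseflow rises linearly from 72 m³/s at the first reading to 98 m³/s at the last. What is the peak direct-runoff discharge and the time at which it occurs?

Q_p = 1117.86 m³/s at t = 3 h

Subtracting baseflow gives direct-runoff ordinates: 0.00, 120.29, 640.57, 1117.86, 739.14, 489.43, 323.71, 0.00 m³/s.
The maximum is 1117.86 m³/s, occurring at the reading for t = 3 h.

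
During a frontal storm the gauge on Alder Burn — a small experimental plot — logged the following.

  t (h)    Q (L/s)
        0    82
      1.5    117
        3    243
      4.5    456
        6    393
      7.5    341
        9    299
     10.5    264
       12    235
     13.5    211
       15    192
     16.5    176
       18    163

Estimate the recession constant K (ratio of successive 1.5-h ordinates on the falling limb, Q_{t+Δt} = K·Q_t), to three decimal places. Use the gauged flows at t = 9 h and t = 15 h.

Using the recession-limb readings at t = 9 h and t = 15 h: Q falls from 299 to 192 L/s over 4 intervals.
K = (Q₂/Q₁)^(1/4) = (192/299)^(1/4) = 0.895.

K ≈ 0.895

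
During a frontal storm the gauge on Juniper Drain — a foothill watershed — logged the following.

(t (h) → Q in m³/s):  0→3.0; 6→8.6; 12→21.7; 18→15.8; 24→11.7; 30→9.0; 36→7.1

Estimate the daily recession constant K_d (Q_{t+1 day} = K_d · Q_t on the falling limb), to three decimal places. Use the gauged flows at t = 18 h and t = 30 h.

Between t = 18 h and t = 30 h the flow falls from 15.8 to 9.0 m³/s over 2×6 h = 12 h.
Per-interval ratio K = (9.0/15.8)^(1/2) = 0.7547; K_d = K^(24/6) = 0.324.

K_d ≈ 0.324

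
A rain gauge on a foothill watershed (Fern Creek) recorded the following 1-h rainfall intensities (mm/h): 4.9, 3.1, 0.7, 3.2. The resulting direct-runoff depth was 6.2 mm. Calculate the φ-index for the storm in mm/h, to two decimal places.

Only the 3 blocks with intensity above φ contribute runoff: 4.9, 3.1, 3.2 mm/h.
Σ(I−φ)·Δt = d  ⇒  (4.9+3.1+3.2 − 3φ)·1 = 6.2
φ = (11.20 − 6.2/1) / 3 = 1.67 mm/h.

φ ≈ 1.67 mm/h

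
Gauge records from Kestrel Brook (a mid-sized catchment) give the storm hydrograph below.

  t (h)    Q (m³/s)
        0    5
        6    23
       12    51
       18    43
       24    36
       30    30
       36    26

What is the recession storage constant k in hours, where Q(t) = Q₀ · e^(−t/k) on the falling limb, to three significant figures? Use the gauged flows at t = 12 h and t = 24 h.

k ≈ 34.5 h

On the falling limb, Q drops from 51 to 36 m³/s between t = 12 h and t = 24 h (Δt = 12 h).
k = −Δt / ln(Q₂/Q₁) = −12 / ln(36/51) = 34.5 h.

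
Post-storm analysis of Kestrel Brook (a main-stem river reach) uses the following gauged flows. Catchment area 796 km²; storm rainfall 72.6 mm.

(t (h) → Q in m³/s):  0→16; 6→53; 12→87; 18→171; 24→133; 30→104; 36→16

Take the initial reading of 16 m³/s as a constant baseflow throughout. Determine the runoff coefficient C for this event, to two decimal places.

C ≈ 0.17

ΣQ_DR = 468.0 m³/s; V = ΣQ_DR·Δt = 1.011 × 10^7 m³.
Runoff depth d = V / A = 12.70 mm.
C = d / P = 12.70 / 72.6 = 0.17.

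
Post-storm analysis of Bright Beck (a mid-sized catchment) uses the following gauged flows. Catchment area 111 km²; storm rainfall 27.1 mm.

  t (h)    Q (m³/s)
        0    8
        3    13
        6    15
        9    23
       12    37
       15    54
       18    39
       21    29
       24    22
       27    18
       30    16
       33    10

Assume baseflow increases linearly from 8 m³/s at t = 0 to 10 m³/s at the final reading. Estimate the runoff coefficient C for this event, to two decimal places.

C ≈ 0.63

ΣQ_DR = 176.0 m³/s; V = ΣQ_DR·Δt = 1.901 × 10^6 m³.
Runoff depth d = V / A = 17.12 mm.
C = d / P = 17.12 / 27.1 = 0.63.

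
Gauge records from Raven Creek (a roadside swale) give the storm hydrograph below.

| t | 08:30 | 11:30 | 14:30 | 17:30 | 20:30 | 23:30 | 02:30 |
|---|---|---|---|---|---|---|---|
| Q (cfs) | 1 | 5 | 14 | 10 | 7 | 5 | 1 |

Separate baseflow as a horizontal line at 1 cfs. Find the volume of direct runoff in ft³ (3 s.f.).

V ≈ 3.89 × 10^5 ft³

Direct-runoff ordinates (Q − Q_b): 0.0, 4.0, 13.0, 9.0, 6.0, 4.0, 0.0 cfs.
ΣQ_DR = 36.00 cfs.
With Δt = 3 h = 10800 s, V = ΣQ_DR · Δt = 36.00 × 10800 = 3.89 × 10^5 ft³.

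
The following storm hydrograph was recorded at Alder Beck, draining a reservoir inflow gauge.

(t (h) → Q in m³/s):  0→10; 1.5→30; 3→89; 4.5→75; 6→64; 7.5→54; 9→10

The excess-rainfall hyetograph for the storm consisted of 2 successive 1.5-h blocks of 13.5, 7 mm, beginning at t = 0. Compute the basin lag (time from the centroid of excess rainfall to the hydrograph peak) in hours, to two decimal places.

t_L ≈ 1.74 h

Centroid of excess rainfall: t_c = Σ P_i·t̄_i / ΣP_i = 1.2622 h (block centres at 0.75, 2.25 h).
Hydrograph peak occurs at t = 3 h, so basin lag t_L = 3 − 1.2622 = 1.74 h.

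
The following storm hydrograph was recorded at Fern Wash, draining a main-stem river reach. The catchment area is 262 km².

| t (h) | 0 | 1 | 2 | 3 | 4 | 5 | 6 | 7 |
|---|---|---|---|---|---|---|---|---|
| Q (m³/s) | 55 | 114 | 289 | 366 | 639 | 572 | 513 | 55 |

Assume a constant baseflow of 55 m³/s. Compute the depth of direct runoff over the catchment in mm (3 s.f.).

Direct runoff: 0.0, 59.0, 234.0, 311.0, 584.0, 517.0, 458.0, 0.0 m³/s; ΣQ_DR = 2163 m³/s.
V = ΣQ_DR · Δt = 2163 × 3600 s = 7.787 × 10^6 m³.
Over A = 262 km², depth = V / A = 29.7 mm.

d ≈ 29.7 mm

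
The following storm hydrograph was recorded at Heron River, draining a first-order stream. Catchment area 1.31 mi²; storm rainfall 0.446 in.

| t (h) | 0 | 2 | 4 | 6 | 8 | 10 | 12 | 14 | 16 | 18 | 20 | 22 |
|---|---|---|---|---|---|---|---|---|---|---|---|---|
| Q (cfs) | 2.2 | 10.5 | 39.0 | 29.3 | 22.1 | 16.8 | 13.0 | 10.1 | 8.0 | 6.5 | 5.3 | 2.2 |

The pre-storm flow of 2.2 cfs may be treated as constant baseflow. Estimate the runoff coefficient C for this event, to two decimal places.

C ≈ 0.74

ΣQ_DR = 138.6 cfs; V = ΣQ_DR·Δt = 9.979 × 10^5 ft³.
Runoff depth d = V / A = 0.3279 in.
C = d / P = 0.3279 / 0.446 = 0.74.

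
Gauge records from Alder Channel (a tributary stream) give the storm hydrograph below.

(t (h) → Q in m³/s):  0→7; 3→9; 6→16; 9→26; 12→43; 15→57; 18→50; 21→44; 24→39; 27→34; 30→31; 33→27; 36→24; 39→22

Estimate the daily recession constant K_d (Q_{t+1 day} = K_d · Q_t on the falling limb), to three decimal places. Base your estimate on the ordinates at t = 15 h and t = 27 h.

K_d ≈ 0.356

Between t = 15 h and t = 27 h the flow falls from 57 to 34 m³/s over 4×3 h = 12 h.
Per-interval ratio K = (34/57)^(1/4) = 0.8788; K_d = K^(24/3) = 0.356.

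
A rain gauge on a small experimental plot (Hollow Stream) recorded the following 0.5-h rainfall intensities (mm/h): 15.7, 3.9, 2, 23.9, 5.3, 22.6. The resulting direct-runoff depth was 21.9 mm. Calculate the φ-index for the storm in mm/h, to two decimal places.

φ ≈ 6.13 mm/h

Only the 3 blocks with intensity above φ contribute runoff: 15.7, 23.9, 22.6 mm/h.
Σ(I−φ)·Δt = d  ⇒  (15.7+23.9+22.6 − 3φ)·0.5 = 21.9
φ = (62.20 − 21.9/0.5) / 3 = 6.13 mm/h.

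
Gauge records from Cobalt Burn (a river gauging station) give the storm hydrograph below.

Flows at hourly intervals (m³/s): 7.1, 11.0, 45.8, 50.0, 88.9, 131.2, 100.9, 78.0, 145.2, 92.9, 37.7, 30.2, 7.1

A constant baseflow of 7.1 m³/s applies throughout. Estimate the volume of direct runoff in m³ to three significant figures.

V ≈ 2.64 × 10^6 m³

Direct-runoff ordinates (Q − Q_b): 0.0, 3.9, 38.7, 42.9, 81.8, 124.1, 93.8, 70.9, 138.1, 85.8, 30.6, 23.1, 0.0 m³/s.
ΣQ_DR = 733.7 m³/s.
With Δt = 1 h = 3600 s, V = ΣQ_DR · Δt = 733.7 × 3600 = 2.64 × 10^6 m³.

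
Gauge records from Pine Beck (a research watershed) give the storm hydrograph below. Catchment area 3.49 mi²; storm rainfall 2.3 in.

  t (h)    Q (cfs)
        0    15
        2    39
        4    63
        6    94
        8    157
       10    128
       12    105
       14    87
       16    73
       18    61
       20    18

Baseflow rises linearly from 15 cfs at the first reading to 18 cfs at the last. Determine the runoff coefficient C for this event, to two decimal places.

C ≈ 0.25

ΣQ_DR = 658.5 cfs; V = ΣQ_DR·Δt = 4.741 × 10^6 ft³.
Runoff depth d = V / A = 0.5848 in.
C = d / P = 0.5848 / 2.3 = 0.25.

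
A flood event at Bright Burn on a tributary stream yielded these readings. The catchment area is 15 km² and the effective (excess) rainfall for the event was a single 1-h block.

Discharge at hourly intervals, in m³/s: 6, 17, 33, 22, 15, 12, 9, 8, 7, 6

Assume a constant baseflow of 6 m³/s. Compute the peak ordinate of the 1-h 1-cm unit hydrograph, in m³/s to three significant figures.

U_p ≈ 15.0 m³/s

Direct runoff: 0.0, 11.0, 27.0, 16.0, 9.0, 6.0, 3.0, 2.0, 1.0, 0.0 m³/s; ΣQ_DR = 75.00 m³/s, peak = 27.0 m³/s.
Runoff depth d = ΣQ_DR·Δt / A = 75.00 × 3600 / (15 km²) = 18.00 mm.
The 1-cm UH is the DRH scaled by (10 mm)/d, so U_p = 27.0 × 10/18.00 = 15.0 m³/s.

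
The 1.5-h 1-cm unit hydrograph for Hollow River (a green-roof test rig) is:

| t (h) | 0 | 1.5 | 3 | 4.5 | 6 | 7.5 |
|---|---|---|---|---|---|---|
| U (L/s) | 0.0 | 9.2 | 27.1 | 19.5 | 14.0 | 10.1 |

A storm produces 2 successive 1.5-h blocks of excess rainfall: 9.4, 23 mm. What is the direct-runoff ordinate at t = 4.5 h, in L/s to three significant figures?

Q ≈ 80.7 L/s

By discrete convolution, Q_j = Σ (P_i / 10 mm) · U_{j−i}.
At t = 4.5 h (j=3): Q = (9.4/10)·19.5 + (23/10)·27.1 = 80.7 L/s.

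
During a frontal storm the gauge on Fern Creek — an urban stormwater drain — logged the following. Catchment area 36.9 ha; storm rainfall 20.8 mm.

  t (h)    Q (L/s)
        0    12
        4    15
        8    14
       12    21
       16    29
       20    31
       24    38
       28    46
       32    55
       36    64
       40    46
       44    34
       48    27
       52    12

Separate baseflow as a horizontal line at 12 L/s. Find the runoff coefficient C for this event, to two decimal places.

ΣQ_DR = 276.0 L/s; V = ΣQ_DR·Δt = 3.974 × 10^6 L.
Runoff depth d = V / A = 10.77 mm.
C = d / P = 10.77 / 20.8 = 0.52.

C ≈ 0.52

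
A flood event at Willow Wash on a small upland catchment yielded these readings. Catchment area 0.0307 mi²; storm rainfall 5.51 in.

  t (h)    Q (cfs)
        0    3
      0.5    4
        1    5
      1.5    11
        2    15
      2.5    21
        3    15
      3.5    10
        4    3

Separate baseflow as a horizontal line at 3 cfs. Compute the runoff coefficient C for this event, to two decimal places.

ΣQ_DR = 60.00 cfs; V = ΣQ_DR·Δt = 1.080 × 10^5 ft³.
Runoff depth d = V / A = 1.514 in.
C = d / P = 1.514 / 5.51 = 0.27.

C ≈ 0.27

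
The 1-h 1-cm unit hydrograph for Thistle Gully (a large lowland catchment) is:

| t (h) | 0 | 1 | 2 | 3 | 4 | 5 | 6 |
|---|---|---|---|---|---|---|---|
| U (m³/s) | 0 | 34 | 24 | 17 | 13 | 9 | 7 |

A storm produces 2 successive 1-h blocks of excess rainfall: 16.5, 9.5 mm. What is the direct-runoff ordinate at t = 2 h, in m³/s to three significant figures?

Q ≈ 71.9 m³/s

By discrete convolution, Q_j = Σ (P_i / 10 mm) · U_{j−i}.
At t = 2 h (j=2): Q = (16.5/10)·24 + (9.5/10)·34 = 71.9 m³/s.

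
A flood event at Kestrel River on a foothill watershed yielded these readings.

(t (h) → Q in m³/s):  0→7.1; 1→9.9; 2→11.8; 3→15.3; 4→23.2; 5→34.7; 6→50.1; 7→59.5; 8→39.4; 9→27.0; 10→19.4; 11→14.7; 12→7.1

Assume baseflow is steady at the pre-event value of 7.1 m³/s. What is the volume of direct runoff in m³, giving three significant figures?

V ≈ 8.17 × 10^5 m³

Direct-runoff ordinates (Q − Q_b): 0.0, 2.8, 4.7, 8.2, 16.1, 27.6, 43.0, 52.4, 32.3, 19.9, 12.3, 7.6, 0.0 m³/s.
ΣQ_DR = 226.9 m³/s.
With Δt = 1 h = 3600 s, V = ΣQ_DR · Δt = 226.9 × 3600 = 8.17 × 10^5 m³.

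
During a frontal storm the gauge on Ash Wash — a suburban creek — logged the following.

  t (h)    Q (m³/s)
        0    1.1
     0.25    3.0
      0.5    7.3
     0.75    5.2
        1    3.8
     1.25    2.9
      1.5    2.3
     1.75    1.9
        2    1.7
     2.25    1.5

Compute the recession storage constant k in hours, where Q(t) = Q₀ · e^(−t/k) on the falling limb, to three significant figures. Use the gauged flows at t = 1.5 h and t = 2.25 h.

k ≈ 1.75 h

On the falling limb, Q drops from 2.3 to 1.5 m³/s between t = 1.5 h and t = 2.25 h (Δt = 0.75 h).
k = −Δt / ln(Q₂/Q₁) = −0.75 / ln(1.5/2.3) = 1.75 h.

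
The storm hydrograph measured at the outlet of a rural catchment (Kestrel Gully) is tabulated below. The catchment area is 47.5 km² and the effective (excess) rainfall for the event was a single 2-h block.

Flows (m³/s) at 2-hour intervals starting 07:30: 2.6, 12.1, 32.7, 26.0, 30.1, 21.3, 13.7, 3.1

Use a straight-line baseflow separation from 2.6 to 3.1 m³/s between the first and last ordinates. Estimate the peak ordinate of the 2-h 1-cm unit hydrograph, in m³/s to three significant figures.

Direct runoff: 0.00, 9.43, 29.96, 23.19, 27.21, 18.34, 10.67, 0.00 m³/s; ΣQ_DR = 118.8 m³/s, peak = 29.96 m³/s.
Runoff depth d = ΣQ_DR·Δt / A = 118.8 × 7200 / (47.5 km²) = 18.01 mm.
The 1-cm UH is the DRH scaled by (10 mm)/d, so U_p = 29.96 × 10/18.01 = 16.6 m³/s.

U_p ≈ 16.6 m³/s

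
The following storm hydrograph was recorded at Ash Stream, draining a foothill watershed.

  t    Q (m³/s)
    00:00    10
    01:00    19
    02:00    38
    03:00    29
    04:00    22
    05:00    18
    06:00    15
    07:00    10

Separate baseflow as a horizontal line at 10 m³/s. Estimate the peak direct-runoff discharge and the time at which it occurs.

Q_p = 28.0 m³/s at t = 02:00

Subtracting baseflow gives direct-runoff ordinates: 0.0, 9.0, 28.0, 19.0, 12.0, 8.0, 5.0, 0.0 m³/s.
The maximum is 28.0 m³/s, occurring at the reading for t = 02:00.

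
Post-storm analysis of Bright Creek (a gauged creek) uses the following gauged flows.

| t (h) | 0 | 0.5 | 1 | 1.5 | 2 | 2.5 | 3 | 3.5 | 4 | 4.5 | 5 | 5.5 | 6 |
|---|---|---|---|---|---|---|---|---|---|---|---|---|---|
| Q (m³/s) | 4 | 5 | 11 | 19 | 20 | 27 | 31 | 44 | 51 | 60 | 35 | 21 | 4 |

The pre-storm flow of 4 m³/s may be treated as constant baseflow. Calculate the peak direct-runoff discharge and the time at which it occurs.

Q_p = 56.0 m³/s at t = 4.5 h

Subtracting baseflow gives direct-runoff ordinates: 0.0, 1.0, 7.0, 15.0, 16.0, 23.0, 27.0, 40.0, 47.0, 56.0, 31.0, 17.0, 0.0 m³/s.
The maximum is 56.0 m³/s, occurring at the reading for t = 4.5 h.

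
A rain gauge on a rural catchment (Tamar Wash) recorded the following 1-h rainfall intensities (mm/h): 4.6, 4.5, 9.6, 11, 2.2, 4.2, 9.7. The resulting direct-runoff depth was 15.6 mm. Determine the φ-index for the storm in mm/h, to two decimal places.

Only the 3 blocks with intensity above φ contribute runoff: 9.6, 11, 9.7 mm/h.
Σ(I−φ)·Δt = d  ⇒  (9.6+11+9.7 − 3φ)·1 = 15.6
φ = (30.30 − 15.6/1) / 3 = 4.90 mm/h.

φ ≈ 4.90 mm/h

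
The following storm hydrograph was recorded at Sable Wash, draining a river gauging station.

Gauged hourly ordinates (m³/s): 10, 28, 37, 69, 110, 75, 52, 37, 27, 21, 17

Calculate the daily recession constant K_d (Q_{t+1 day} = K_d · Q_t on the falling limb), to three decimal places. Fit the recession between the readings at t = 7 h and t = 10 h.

K_d ≈ 0.002

Between t = 7 h and t = 10 h the flow falls from 37 to 17 m³/s over 3×1 h = 3 h.
Per-interval ratio K = (17/37)^(1/3) = 0.7716; K_d = K^(24/1) = 0.002.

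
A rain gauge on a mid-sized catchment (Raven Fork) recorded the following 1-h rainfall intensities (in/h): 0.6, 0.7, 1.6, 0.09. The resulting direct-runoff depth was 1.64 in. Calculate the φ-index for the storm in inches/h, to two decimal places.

Only the 3 blocks with intensity above φ contribute runoff: 0.6, 0.7, 1.6 in/h.
Σ(I−φ)·Δt = d  ⇒  (0.6+0.7+1.6 − 3φ)·1 = 1.64
φ = (2.900 − 1.64/1) / 3 = 0.42 in/h.

φ ≈ 0.42 in/h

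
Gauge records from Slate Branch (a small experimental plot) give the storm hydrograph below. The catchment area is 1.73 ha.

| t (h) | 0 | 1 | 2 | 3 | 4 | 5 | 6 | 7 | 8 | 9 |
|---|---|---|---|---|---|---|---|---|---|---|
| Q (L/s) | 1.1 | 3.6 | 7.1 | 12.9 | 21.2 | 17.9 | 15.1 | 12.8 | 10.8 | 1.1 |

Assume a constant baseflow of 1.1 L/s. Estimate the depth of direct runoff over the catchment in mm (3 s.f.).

d ≈ 19.3 mm

Direct runoff: 0.0, 2.5, 6.0, 11.8, 20.1, 16.8, 14.0, 11.7, 9.7, 0.0 L/s; ΣQ_DR = 92.60 L/s.
V = ΣQ_DR · Δt = 92.60 × 3600 s = 3.334 × 10^5 L.
Over A = 1.73 ha, depth = V / A = 19.3 mm.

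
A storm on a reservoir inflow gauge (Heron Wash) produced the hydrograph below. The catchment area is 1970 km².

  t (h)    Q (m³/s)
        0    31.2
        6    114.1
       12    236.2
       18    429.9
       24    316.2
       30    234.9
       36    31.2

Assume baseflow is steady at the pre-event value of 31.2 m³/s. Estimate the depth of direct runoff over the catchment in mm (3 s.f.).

Direct runoff: 0.0, 82.9, 205.0, 398.7, 285.0, 203.7, 0.0 m³/s; ΣQ_DR = 1175 m³/s.
V = ΣQ_DR · Δt = 1175 × 21600 s = 2.539 × 10^7 m³.
Over A = 1970 km², depth = V / A = 12.9 mm.

d ≈ 12.9 mm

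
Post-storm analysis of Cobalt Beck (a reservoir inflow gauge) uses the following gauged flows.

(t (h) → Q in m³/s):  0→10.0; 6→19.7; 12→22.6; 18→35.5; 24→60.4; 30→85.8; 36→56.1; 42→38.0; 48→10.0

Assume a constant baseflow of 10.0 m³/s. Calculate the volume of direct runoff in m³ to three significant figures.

Direct-runoff ordinates (Q − Q_b): 0.0, 9.7, 12.6, 25.5, 50.4, 75.8, 46.1, 28.0, 0.0 m³/s.
ΣQ_DR = 248.1 m³/s.
With Δt = 6 h = 21600 s, V = ΣQ_DR · Δt = 248.1 × 21600 = 5.36 × 10^6 m³.

V ≈ 5.36 × 10^6 m³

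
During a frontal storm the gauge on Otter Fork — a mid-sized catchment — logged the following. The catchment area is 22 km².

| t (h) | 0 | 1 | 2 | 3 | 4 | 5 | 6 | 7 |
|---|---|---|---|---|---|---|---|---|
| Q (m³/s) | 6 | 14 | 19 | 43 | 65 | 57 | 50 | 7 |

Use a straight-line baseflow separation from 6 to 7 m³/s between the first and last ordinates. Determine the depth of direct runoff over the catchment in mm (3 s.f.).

d ≈ 34.2 mm

Direct runoff: 0.00, 7.86, 12.71, 36.57, 58.43, 50.29, 43.14, 0.00 m³/s; ΣQ_DR = 209.0 m³/s.
V = ΣQ_DR · Δt = 209.0 × 3600 s = 7.524 × 10^5 m³.
Over A = 22 km², depth = V / A = 34.2 mm.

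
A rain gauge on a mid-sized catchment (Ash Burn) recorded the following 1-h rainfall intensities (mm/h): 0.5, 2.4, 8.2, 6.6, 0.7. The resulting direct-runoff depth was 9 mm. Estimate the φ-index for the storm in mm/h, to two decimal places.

Only the 2 blocks with intensity above φ contribute runoff: 8.2, 6.6 mm/h.
Σ(I−φ)·Δt = d  ⇒  (8.2+6.6 − 2φ)·1 = 9
φ = (14.80 − 9/1) / 2 = 2.90 mm/h.

φ ≈ 2.90 mm/h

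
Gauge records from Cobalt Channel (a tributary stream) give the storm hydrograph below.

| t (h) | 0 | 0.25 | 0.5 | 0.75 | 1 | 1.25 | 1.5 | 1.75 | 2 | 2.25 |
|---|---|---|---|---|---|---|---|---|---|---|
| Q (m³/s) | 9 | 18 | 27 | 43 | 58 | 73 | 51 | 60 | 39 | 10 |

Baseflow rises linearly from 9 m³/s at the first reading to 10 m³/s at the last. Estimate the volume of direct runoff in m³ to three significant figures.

V ≈ 2.64 × 10^5 m³

Direct-runoff ordinates (Q − Q_b): 0.00, 8.89, 17.78, 33.67, 48.56, 63.44, 41.33, 50.22, 29.11, 0.00 m³/s.
ΣQ_DR = 293.0 m³/s.
With Δt = 0.25 h = 900 s, V = ΣQ_DR · Δt = 293.0 × 900 = 2.64 × 10^5 m³.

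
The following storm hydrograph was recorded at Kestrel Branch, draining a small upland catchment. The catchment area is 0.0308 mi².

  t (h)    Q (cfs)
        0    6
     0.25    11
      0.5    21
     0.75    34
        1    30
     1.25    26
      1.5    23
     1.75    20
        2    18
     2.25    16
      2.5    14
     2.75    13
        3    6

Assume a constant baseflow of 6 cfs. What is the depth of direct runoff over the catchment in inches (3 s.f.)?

Direct runoff: 0.0, 5.0, 15.0, 28.0, 24.0, 20.0, 17.0, 14.0, 12.0, 10.0, 8.0, 7.0, 0.0 cfs; ΣQ_DR = 160.0 cfs.
V = ΣQ_DR · Δt = 160.0 × 900 s = 1.440 × 10^5 ft³.
Over A = 0.0308 mi², depth = V / A = 2.01 in.

d ≈ 2.01 in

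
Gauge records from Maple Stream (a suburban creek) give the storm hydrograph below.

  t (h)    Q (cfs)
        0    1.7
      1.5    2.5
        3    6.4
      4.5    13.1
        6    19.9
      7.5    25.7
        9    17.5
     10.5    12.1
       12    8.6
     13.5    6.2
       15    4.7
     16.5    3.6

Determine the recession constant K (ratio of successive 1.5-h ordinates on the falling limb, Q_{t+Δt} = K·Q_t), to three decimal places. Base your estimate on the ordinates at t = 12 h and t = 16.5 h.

K ≈ 0.748

Using the recession-limb readings at t = 12 h and t = 16.5 h: Q falls from 8.6 to 3.6 cfs over 3 intervals.
K = (Q₂/Q₁)^(1/3) = (3.6/8.6)^(1/3) = 0.748.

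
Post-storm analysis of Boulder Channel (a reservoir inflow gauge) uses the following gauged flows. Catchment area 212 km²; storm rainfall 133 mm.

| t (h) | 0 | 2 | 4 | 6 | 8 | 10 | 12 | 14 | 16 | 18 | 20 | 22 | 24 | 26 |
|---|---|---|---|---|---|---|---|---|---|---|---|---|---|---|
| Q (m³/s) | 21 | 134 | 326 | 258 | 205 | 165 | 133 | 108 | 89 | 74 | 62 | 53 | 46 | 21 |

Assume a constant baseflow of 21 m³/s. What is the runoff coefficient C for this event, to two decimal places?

C ≈ 0.36

ΣQ_DR = 1401 m³/s; V = ΣQ_DR·Δt = 1.009 × 10^7 m³.
Runoff depth d = V / A = 47.58 mm.
C = d / P = 47.58 / 133 = 0.36.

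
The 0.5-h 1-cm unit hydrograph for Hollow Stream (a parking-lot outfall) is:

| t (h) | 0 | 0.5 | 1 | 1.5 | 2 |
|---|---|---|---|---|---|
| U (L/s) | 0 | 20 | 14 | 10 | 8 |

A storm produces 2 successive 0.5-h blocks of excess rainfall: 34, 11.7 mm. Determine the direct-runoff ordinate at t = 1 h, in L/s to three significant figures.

Q ≈ 71.0 L/s

By discrete convolution, Q_j = Σ (P_i / 10 mm) · U_{j−i}.
At t = 1 h (j=2): Q = (34/10)·14 + (11.7/10)·20 = 71.0 L/s.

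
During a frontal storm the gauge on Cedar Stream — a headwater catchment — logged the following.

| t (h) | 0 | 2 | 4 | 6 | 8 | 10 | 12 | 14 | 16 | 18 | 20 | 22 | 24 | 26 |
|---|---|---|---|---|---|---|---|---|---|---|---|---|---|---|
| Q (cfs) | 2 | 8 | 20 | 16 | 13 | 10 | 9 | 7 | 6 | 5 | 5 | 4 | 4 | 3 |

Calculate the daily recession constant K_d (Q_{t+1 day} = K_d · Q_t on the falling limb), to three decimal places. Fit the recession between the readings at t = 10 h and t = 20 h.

Between t = 10 h and t = 20 h the flow falls from 10 to 5 cfs over 5×2 h = 10 h.
Per-interval ratio K = (5/10)^(1/5) = 0.8706; K_d = K^(24/2) = 0.189.

K_d ≈ 0.189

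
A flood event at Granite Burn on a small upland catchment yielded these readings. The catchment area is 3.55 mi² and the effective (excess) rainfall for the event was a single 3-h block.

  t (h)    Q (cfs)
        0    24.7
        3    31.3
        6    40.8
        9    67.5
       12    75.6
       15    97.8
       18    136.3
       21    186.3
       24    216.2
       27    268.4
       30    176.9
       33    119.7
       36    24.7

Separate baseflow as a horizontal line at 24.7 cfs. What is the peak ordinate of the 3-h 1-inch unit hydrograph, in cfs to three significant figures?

U_p ≈ 163 cfs

Direct runoff: 0.0, 6.6, 16.1, 42.8, 50.9, 73.1, 111.6, 161.6, 191.5, 243.7, 152.2, 95.0, 0.0 cfs; ΣQ_DR = 1145 cfs, peak = 243.7 cfs.
Runoff depth d = ΣQ_DR·Δt / A = 1145 × 10800 / (3.55 mi²) = 1.500 in.
The 1-inch UH is the DRH scaled by (1 in)/d, so U_p = 243.7 × 1/1.500 = 163 cfs.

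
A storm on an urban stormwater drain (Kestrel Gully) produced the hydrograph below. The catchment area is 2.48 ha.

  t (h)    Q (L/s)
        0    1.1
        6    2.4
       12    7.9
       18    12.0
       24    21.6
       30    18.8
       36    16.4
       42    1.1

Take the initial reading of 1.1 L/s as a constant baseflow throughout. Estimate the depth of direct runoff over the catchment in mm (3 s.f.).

Direct runoff: 0.0, 1.3, 6.8, 10.9, 20.5, 17.7, 15.3, 0.0 L/s; ΣQ_DR = 72.50 L/s.
V = ΣQ_DR · Δt = 72.50 × 21600 s = 1.566 × 10^6 L.
Over A = 2.48 ha, depth = V / A = 63.1 mm.

d ≈ 63.1 mm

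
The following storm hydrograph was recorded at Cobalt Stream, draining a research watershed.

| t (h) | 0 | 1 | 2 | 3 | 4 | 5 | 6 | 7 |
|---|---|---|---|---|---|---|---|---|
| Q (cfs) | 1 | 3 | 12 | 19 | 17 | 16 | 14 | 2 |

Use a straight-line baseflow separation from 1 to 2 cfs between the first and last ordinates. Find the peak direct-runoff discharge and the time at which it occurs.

Q_p = 17.57 cfs at t = 3 h

Subtracting baseflow gives direct-runoff ordinates: 0.00, 1.86, 10.71, 17.57, 15.43, 14.29, 12.14, 0.00 cfs.
The maximum is 17.57 cfs, occurring at the reading for t = 3 h.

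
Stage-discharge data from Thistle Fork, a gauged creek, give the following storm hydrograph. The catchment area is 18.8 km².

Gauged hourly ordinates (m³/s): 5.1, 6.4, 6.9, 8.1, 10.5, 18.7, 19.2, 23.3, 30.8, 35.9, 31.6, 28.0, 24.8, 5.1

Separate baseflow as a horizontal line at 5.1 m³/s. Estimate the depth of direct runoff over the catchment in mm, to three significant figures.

d ≈ 35.0 mm

Direct runoff: 0.0, 1.3, 1.8, 3.0, 5.4, 13.6, 14.1, 18.2, 25.7, 30.8, 26.5, 22.9, 19.7, 0.0 m³/s; ΣQ_DR = 183.0 m³/s.
V = ΣQ_DR · Δt = 183.0 × 3600 s = 6.588 × 10^5 m³.
Over A = 18.8 km², depth = V / A = 35.0 mm.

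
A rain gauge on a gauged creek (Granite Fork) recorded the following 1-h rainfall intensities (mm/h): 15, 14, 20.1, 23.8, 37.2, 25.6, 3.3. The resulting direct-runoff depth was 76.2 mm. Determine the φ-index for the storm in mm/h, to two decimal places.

Only the 6 blocks with intensity above φ contribute runoff: 15, 14, 20.1, 23.8, 37.2, 25.6 mm/h.
Σ(I−φ)·Δt = d  ⇒  (15+14+20.1+23.8+37.2+25.6 − 6φ)·1 = 76.2
φ = (135.7 − 76.2/1) / 6 = 9.92 mm/h.

φ ≈ 9.92 mm/h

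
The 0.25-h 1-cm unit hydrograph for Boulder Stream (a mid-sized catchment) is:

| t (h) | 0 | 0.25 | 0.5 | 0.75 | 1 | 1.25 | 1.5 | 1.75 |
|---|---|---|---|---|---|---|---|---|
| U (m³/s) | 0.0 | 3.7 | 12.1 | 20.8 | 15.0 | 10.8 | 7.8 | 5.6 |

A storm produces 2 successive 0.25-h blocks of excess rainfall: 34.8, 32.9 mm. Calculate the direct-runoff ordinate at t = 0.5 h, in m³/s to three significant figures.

Q ≈ 54.3 m³/s

By discrete convolution, Q_j = Σ (P_i / 10 mm) · U_{j−i}.
At t = 0.5 h (j=2): Q = (34.8/10)·12.1 + (32.9/10)·3.7 = 54.3 m³/s.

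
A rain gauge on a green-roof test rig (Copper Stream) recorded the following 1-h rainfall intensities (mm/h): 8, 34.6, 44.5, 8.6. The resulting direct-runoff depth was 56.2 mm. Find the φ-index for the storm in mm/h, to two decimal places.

φ ≈ 11.45 mm/h

Only the 2 blocks with intensity above φ contribute runoff: 34.6, 44.5 mm/h.
Σ(I−φ)·Δt = d  ⇒  (34.6+44.5 − 2φ)·1 = 56.2
φ = (79.10 − 56.2/1) / 2 = 11.45 mm/h.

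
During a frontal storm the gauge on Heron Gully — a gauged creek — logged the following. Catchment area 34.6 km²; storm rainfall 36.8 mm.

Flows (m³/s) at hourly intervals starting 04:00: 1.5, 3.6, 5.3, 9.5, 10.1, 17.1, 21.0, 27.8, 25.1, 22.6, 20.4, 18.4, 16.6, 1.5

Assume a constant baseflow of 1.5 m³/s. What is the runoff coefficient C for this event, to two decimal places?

C ≈ 0.51

ΣQ_DR = 179.5 m³/s; V = ΣQ_DR·Δt = 6.462 × 10^5 m³.
Runoff depth d = V / A = 18.68 mm.
C = d / P = 18.68 / 36.8 = 0.51.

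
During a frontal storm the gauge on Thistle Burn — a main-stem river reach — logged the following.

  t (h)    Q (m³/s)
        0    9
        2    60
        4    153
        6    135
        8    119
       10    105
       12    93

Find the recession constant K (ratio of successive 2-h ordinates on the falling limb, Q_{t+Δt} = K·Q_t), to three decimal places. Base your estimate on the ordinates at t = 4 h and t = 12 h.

Using the recession-limb readings at t = 4 h and t = 12 h: Q falls from 153 to 93 m³/s over 4 intervals.
K = (Q₂/Q₁)^(1/4) = (93/153)^(1/4) = 0.883.

K ≈ 0.883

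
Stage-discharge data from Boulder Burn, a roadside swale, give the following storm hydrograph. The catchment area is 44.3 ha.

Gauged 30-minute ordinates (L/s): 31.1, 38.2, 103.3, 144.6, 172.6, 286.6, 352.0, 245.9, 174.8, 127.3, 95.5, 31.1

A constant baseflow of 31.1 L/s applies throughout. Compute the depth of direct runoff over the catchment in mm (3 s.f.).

Direct runoff: 0.0, 7.1, 72.2, 113.5, 141.5, 255.5, 320.9, 214.8, 143.7, 96.2, 64.4, 0.0 L/s; ΣQ_DR = 1430 L/s.
V = ΣQ_DR · Δt = 1430 × 1800 s = 2.574 × 10^6 L.
Over A = 44.3 ha, depth = V / A = 5.81 mm.

d ≈ 5.81 mm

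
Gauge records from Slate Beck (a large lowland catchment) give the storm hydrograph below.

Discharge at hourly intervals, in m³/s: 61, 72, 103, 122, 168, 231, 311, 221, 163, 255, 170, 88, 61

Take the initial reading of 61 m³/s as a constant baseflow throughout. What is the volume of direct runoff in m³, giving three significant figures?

V ≈ 4.44 × 10^6 m³

Direct-runoff ordinates (Q − Q_b): 0.0, 11.0, 42.0, 61.0, 107.0, 170.0, 250.0, 160.0, 102.0, 194.0, 109.0, 27.0, 0.0 m³/s.
ΣQ_DR = 1233 m³/s.
With Δt = 1 h = 3600 s, V = ΣQ_DR · Δt = 1233 × 3600 = 4.44 × 10^6 m³.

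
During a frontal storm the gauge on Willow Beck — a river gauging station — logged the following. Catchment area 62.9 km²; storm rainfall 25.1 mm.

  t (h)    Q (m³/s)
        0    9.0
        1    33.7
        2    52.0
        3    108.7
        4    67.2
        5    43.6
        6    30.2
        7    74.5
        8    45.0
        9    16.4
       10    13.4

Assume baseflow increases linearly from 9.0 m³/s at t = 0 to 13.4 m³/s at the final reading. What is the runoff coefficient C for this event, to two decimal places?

C ≈ 0.84

ΣQ_DR = 370.5 m³/s; V = ΣQ_DR·Δt = 1.334 × 10^6 m³.
Runoff depth d = V / A = 21.21 mm.
C = d / P = 21.21 / 25.1 = 0.84.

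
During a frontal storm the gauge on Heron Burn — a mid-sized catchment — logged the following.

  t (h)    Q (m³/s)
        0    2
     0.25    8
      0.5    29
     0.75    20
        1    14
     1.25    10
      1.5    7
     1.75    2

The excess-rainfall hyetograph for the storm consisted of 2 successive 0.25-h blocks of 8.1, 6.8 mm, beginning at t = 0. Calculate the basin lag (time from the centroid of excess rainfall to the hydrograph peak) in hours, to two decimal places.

t_L ≈ 0.26 h

Centroid of excess rainfall: t_c = Σ P_i·t̄_i / ΣP_i = 0.2391 h (block centres at 0.125, 0.375 h).
Hydrograph peak occurs at t = 0.5 h, so basin lag t_L = 0.5 − 0.2391 = 0.26 h.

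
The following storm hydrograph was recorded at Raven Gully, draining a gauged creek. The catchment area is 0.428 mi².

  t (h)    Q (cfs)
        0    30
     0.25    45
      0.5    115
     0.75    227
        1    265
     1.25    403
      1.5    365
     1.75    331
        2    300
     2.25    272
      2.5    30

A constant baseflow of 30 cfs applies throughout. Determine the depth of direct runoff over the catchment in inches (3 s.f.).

d ≈ 1.86 in

Direct runoff: 0.0, 15.0, 85.0, 197.0, 235.0, 373.0, 335.0, 301.0, 270.0, 242.0, 0.0 cfs; ΣQ_DR = 2053 cfs.
V = ΣQ_DR · Δt = 2053 × 900 s = 1.848 × 10^6 ft³.
Over A = 0.428 mi², depth = V / A = 1.86 in.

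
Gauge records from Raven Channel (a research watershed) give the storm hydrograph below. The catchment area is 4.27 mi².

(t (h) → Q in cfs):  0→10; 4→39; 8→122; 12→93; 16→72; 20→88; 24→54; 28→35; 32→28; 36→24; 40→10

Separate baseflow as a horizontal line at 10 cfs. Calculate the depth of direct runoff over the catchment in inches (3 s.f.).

d ≈ 0.675 in

Direct runoff: 0.0, 29.0, 112.0, 83.0, 62.0, 78.0, 44.0, 25.0, 18.0, 14.0, 0.0 cfs; ΣQ_DR = 465.0 cfs.
V = ΣQ_DR · Δt = 465.0 × 14400 s = 6.696 × 10^6 ft³.
Over A = 4.27 mi², depth = V / A = 0.675 in.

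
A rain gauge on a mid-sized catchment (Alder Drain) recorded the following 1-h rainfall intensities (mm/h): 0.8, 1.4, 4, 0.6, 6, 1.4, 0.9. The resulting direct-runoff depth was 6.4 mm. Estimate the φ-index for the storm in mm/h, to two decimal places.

φ ≈ 1.80 mm/h

Only the 2 blocks with intensity above φ contribute runoff: 4, 6 mm/h.
Σ(I−φ)·Δt = d  ⇒  (4+6 − 2φ)·1 = 6.4
φ = (10.00 − 6.4/1) / 2 = 1.80 mm/h.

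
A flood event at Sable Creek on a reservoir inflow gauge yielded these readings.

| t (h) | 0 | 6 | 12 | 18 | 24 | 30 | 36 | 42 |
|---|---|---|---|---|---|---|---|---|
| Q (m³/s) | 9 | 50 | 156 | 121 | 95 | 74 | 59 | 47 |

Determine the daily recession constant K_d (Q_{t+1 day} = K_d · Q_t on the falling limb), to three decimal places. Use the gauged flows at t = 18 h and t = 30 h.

K_d ≈ 0.374

Between t = 18 h and t = 30 h the flow falls from 121 to 74 m³/s over 2×6 h = 12 h.
Per-interval ratio K = (74/121)^(1/2) = 0.7820; K_d = K^(24/6) = 0.374.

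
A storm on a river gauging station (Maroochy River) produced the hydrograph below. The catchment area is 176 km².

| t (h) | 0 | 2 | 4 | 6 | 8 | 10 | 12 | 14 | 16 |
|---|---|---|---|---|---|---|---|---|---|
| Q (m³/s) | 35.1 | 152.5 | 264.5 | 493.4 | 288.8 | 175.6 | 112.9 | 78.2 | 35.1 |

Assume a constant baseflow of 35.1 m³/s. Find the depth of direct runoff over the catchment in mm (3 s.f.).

d ≈ 54.0 mm

Direct runoff: 0.0, 117.4, 229.4, 458.3, 253.7, 140.5, 77.8, 43.1, 0.0 m³/s; ΣQ_DR = 1320 m³/s.
V = ΣQ_DR · Δt = 1320 × 7200 s = 9.505 × 10^6 m³.
Over A = 176 km², depth = V / A = 54.0 mm.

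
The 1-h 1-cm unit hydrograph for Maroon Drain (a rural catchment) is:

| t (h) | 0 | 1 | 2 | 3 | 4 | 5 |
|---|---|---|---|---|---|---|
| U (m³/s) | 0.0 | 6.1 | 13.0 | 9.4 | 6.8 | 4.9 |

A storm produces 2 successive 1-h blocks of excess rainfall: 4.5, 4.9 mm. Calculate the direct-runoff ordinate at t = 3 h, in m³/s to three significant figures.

By discrete convolution, Q_j = Σ (P_i / 10 mm) · U_{j−i}.
At t = 3 h (j=3): Q = (4.5/10)·9.4 + (4.9/10)·13.0 = 10.6 m³/s.

Q ≈ 10.6 m³/s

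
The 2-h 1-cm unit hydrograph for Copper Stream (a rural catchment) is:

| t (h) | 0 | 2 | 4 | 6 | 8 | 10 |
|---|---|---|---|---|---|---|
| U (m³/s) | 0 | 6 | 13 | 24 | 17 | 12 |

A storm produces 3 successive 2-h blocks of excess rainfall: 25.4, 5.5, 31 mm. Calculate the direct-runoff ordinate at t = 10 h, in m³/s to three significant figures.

By discrete convolution, Q_j = Σ (P_i / 10 mm) · U_{j−i}.
At t = 10 h (j=5): Q = (25.4/10)·12 + (5.5/10)·17 + (31/10)·24 = 114 m³/s.

Q ≈ 114 m³/s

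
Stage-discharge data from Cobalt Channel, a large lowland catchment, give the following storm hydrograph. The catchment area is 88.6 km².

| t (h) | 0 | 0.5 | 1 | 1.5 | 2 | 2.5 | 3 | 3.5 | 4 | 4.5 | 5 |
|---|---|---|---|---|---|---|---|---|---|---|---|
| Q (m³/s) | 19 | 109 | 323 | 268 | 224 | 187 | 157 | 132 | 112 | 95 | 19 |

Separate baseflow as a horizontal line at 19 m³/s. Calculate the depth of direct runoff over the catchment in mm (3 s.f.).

d ≈ 29.2 mm

Direct runoff: 0.0, 90.0, 304.0, 249.0, 205.0, 168.0, 138.0, 113.0, 93.0, 76.0, 0.0 m³/s; ΣQ_DR = 1436 m³/s.
V = ΣQ_DR · Δt = 1436 × 1800 s = 2.585 × 10^6 m³.
Over A = 88.6 km², depth = V / A = 29.2 mm.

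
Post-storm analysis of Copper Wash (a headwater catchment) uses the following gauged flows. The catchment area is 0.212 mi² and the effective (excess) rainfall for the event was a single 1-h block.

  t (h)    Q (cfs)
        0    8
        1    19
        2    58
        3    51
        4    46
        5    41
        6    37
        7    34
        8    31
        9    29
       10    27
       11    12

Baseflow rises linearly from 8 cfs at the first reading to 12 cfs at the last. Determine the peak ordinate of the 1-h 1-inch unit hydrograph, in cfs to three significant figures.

Direct runoff: 0.00, 10.64, 49.27, 41.91, 36.55, 31.18, 26.82, 23.45, 20.09, 17.73, 15.36, 0.00 cfs; ΣQ_DR = 273.0 cfs, peak = 49.27 cfs.
Runoff depth d = ΣQ_DR·Δt / A = 273.0 × 3600 / (0.212 mi²) = 1.995 in.
The 1-inch UH is the DRH scaled by (1 in)/d, so U_p = 49.27 × 1/1.995 = 24.7 cfs.

U_p ≈ 24.7 cfs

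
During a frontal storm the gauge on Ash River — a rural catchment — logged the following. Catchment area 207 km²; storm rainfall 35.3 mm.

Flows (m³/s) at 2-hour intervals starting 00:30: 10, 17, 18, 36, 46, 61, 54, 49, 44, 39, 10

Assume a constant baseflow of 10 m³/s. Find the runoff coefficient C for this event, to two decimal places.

C ≈ 0.27

ΣQ_DR = 274.0 m³/s; V = ΣQ_DR·Δt = 1.973 × 10^6 m³.
Runoff depth d = V / A = 9.530 mm.
C = d / P = 9.530 / 35.3 = 0.27.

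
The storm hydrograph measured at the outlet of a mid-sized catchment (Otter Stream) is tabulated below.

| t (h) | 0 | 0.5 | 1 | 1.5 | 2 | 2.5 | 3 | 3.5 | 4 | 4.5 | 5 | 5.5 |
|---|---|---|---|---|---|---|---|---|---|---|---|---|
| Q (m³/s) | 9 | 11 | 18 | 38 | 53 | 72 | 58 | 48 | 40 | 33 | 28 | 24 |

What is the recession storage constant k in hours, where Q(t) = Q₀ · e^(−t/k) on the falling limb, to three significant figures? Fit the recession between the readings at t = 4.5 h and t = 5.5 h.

k ≈ 3.14 h

On the falling limb, Q drops from 33 to 24 m³/s between t = 4.5 h and t = 5.5 h (Δt = 1 h).
k = −Δt / ln(Q₂/Q₁) = −1 / ln(24/33) = 3.14 h.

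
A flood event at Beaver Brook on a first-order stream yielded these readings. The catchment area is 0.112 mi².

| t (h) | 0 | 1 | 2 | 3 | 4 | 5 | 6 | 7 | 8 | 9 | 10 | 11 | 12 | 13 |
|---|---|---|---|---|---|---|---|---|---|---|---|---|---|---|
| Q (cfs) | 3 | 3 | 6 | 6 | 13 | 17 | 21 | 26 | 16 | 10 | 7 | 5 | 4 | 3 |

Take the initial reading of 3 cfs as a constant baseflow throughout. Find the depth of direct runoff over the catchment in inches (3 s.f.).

d ≈ 1.36 in

Direct runoff: 0.0, 0.0, 3.0, 3.0, 10.0, 14.0, 18.0, 23.0, 13.0, 7.0, 4.0, 2.0, 1.0, 0.0 cfs; ΣQ_DR = 98.00 cfs.
V = ΣQ_DR · Δt = 98.00 × 3600 s = 3.528 × 10^5 ft³.
Over A = 0.112 mi², depth = V / A = 1.36 in.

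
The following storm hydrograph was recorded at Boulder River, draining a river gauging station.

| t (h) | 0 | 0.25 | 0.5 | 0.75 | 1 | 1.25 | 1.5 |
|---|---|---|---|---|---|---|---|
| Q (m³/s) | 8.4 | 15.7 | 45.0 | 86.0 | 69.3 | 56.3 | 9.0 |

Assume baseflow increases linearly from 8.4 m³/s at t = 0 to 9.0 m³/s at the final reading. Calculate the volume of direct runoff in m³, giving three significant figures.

Direct-runoff ordinates (Q − Q_b): 0.00, 7.20, 36.40, 77.30, 60.50, 47.40, 0.00 m³/s.
ΣQ_DR = 228.8 m³/s.
With Δt = 0.25 h = 900 s, V = ΣQ_DR · Δt = 228.8 × 900 = 2.06 × 10^5 m³.

V ≈ 2.06 × 10^5 m³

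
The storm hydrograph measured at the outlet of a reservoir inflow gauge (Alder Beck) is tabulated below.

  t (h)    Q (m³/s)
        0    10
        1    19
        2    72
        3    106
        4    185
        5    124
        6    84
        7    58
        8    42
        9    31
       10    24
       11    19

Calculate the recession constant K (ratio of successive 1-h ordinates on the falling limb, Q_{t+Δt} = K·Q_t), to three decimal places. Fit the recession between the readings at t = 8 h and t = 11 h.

K ≈ 0.768

Using the recession-limb readings at t = 8 h and t = 11 h: Q falls from 42 to 19 m³/s over 3 intervals.
K = (Q₂/Q₁)^(1/3) = (19/42)^(1/3) = 0.768.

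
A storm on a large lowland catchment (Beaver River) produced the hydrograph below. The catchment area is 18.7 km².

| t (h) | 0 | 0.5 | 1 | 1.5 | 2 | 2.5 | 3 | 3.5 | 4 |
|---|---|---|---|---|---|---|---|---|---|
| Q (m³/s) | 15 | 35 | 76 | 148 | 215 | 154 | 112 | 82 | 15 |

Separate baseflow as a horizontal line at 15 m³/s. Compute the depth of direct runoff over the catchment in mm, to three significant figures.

Direct runoff: 0.0, 20.0, 61.0, 133.0, 200.0, 139.0, 97.0, 67.0, 0.0 m³/s; ΣQ_DR = 717.0 m³/s.
V = ΣQ_DR · Δt = 717.0 × 1800 s = 1.291 × 10^6 m³.
Over A = 18.7 km², depth = V / A = 69.0 mm.

d ≈ 69.0 mm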